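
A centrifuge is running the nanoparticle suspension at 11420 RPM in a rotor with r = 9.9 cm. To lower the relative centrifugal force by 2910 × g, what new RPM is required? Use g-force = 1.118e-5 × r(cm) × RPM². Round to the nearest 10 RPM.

N₂ ≈ 10200 RPM

Current RCF = 1.118 × 10⁻⁵ × 9.9 × (11420)² = 1.118 × 10⁻⁵ × 9.9 × 130,416,400 ≈ 14,434.7 × g
Target RCF = 14,434.7 − 2,910 = 11,524.7 × g
N² = 11,524.7 / (11.0682 × 10⁻⁵) = 104,124,429
N ≈ √104,124,429 ≈ 10,204.1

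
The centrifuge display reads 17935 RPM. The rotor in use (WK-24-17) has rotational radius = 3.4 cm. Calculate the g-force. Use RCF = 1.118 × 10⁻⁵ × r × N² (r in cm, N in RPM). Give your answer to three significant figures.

12200 g

RCF = 1.118 × 10⁻⁵ × 3.4 × (17935)² = 1.118 × 10⁻⁵ × 3.4 × 321,664,225 ≈ 12,227.1 × g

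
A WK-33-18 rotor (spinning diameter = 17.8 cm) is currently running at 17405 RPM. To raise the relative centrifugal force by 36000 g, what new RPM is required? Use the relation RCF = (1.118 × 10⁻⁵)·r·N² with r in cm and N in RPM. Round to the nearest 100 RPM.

r = 17.8 / 2 = 8.9 cm
Current RCF = 1.118 × 10⁻⁵ × 8.9 × (17405)² = 1.118 × 10⁻⁵ × 8.9 × 302,934,025 ≈ 30,142.5 × g
Target RCF = 30,142.5 + 36,000 = 66,142.5 × g
N² = 66,142.5 / (9.9502 × 10⁻⁵) = 664,735,382
N ≈ √664,735,382 ≈ 25,782.5

≈ 25800 RPM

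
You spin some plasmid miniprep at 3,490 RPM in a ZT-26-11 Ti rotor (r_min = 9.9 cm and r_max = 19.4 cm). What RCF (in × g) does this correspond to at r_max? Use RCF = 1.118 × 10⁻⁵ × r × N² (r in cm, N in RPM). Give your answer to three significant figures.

RCF ≈ 2640 × g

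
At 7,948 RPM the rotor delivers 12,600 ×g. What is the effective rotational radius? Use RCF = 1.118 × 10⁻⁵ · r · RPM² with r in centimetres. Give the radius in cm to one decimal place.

≈ 17.8 cm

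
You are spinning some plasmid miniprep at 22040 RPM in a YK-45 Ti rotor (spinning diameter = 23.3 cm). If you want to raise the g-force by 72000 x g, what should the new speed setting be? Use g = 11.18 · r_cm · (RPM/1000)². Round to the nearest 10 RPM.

r = 23.3 / 2 = 11.65 cm
Current RCF = 11.18 × 11.65 × (22.04)² = 11.18 × 11.65 × 485.7616 ≈ 63,269 × g
Target RCF = 63,269 + 72,000 = 135,269 × g
(N/1000)² = 135,269 / 130.247 = 1038.558
N = 1000 × √1038.558 ≈ 32,226.7

32230 RPM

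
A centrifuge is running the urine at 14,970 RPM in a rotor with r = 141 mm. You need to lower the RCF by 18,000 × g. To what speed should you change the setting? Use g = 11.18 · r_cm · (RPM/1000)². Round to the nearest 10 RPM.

10480 RPM

r = 141 mm = 14.1 cm
Current RCF = 11.18 × 14.1 × (14.97)² = 11.18 × 14.1 × 224.1009 ≈ 35,326.8 × g
Target RCF = 35,326.8 − 18,000 = 17,326.8 × g
(N/1000)² = 17,326.8 / 157.638 = 109.9151
N = 1000 × √109.9151 ≈ 10,484.0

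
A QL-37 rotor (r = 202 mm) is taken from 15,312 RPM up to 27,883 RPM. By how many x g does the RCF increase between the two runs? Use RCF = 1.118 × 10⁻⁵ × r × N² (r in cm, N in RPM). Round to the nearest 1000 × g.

r = 202 mm = 20.2 cm
RCF₁ = 1.118 × 10⁻⁵ × 20.2 × (15312)² = 1.118 × 10⁻⁵ × 20.2 × 234,457,344 ≈ 52,948.9 × g
RCF₂ = 1.118 × 10⁻⁵ × 20.2 × (27883)² = 1.118 × 10⁻⁵ × 20.2 × 777,461,689 ≈ 175,578.8 × g
Increase = 175,578.8 − 52,948.9 = 122,629.9

≈ 123000 x g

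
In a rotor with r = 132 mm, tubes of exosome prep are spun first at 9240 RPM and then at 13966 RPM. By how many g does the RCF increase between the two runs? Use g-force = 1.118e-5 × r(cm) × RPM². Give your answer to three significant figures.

≈ 16200 g

r = 132 mm = 13.2 cm
RCF₁ = 1.118 × 10⁻⁵ × 13.2 × (9240)² = 1.118 × 10⁻⁵ × 13.2 × 85,377,600 ≈ 12,599.7 × g
RCF₂ = 1.118 × 10⁻⁵ × 13.2 × (13966)² = 1.118 × 10⁻⁵ × 13.2 × 195,049,156 ≈ 28,784.6 × g
Increase = 28,784.6 − 12,599.7 = 16,184.9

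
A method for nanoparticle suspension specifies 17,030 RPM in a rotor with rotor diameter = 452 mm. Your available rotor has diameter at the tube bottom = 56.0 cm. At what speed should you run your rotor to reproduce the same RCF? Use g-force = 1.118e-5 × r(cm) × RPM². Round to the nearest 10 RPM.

≈ 15300 RPM

Original rotor: r = 452 mm / 2 = 226 mm = 22.6 cm
RCF_original = 1.118 × 10⁻⁵ × 22.6 × (17030)² = 1.118 × 10⁻⁵ × 22.6 × 290,020,900 ≈ 73,279 × g
Your rotor: r = 56.0 / 2 = 28 cm
73,279 = 1.118 × 10⁻⁵ × 28 × N²
N² = 73,279 / (31.304 × 10⁻⁵) = 234,088,295
N ≈ √234,088,295 ≈ 15,299.9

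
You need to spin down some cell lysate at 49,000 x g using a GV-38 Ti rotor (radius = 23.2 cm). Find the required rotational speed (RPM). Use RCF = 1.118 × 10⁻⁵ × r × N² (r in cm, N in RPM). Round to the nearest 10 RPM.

N ≈ 13740 RPM

RCF = 1.118 × 10⁻⁵ × r × N²
49,000 = 1.118 × 10⁻⁵ × 23.2 × N²
N² = 49,000 / (25.9376 × 10⁻⁵) = 188,914,934
N ≈ √188,914,934 ≈ 13,744.6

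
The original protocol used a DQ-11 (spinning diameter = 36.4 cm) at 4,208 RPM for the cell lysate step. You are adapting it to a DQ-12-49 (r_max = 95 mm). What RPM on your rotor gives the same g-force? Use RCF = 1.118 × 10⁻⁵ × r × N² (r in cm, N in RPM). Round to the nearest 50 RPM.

5800 RPM

Original rotor: r = 36.4 / 2 = 18.2 cm
RCF = 1.118 × 10⁻⁵ × r × N²
RCF_original = 1.118 × 10⁻⁵ × 18.2 × (4208)² = 1.118 × 10⁻⁵ × 18.2 × 17,707,264 ≈ 3,603 × g
Your rotor: r = 95 mm = 9.5 cm
3,603 = 1.118 × 10⁻⁵ × 9.5 × N²
N² = 3,603 / (10.621 × 10⁻⁵) = 33,923,359
N ≈ √33,923,359 ≈ 5,824.4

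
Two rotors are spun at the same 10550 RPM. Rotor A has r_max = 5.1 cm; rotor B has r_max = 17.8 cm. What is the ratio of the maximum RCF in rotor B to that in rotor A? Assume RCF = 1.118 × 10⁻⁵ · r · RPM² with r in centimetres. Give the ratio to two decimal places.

3.49

At fixed N, RCF ∝ r, so RCF_B/RCF_A = r_B/r_A = 17.8 / 5.1 = 3.4902.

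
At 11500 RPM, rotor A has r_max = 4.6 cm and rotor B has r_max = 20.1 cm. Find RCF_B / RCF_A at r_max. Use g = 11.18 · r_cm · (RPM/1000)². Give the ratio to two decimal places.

4.37

At fixed N, RCF ∝ r, so RCF_B/RCF_A = r_B/r_A = 20.1 / 4.6 = 4.3696.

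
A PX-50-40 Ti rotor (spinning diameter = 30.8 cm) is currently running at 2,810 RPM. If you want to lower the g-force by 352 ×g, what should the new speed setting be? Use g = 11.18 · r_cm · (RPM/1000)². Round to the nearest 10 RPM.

r = 30.8 / 2 = 15.4 cm
Current RCF = 11.18 × 15.4 × (2.81)² = 11.18 × 15.4 × 7.8961 ≈ 1,359.5 × g
Target RCF = 1,359.5 − 352 = 1,007.5 × g
(N/1000)² = 1,007.5 / 172.172 = 5.851706
N = 1000 × √5.851706 ≈ 2,419.0

2420 RPM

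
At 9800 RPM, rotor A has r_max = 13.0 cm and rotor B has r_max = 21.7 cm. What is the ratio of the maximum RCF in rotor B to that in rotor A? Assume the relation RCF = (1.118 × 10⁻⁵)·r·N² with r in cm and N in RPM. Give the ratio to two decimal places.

At fixed N, RCF ∝ r, so RCF_B/RCF_A = r_B/r_A = 21.7 / 13.0 = 1.6692.

1.67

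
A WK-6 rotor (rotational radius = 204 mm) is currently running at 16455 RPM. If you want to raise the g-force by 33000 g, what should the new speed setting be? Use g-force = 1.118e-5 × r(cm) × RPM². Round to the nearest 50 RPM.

20400 RPM

r = 204 mm = 20.4 cm
Current RCF = 1.118 × 10⁻⁵ × 20.4 × (16455)² = 1.118 × 10⁻⁵ × 20.4 × 270,767,025 ≈ 61,754.4 × g
Target RCF = 61,754.4 + 33,000 = 94,754.4 × g
N² = 94,754.4 / (22.8072 × 10⁻⁵) = 415,458,276
N ≈ √415,458,276 ≈ 20,382.8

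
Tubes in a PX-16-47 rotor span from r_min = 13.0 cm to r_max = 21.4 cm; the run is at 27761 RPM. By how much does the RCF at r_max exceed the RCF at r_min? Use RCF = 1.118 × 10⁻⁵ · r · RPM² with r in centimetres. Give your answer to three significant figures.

RCF_max = 1.118 × 10⁻⁵ × 21.4 × (27761)² = 1.118 × 10⁻⁵ × 21.4 × 770,673,121 ≈ 184,385.1 × g
RCF_min = 1.118 × 10⁻⁵ × 13 × (27761)² = 1.118 × 10⁻⁵ × 13 × 770,673,121 ≈ 112,009.6 × g
ΔRCF = 184,385.1 − 112,009.6 = 72,375.5

ΔRCF ≈ 72400 × g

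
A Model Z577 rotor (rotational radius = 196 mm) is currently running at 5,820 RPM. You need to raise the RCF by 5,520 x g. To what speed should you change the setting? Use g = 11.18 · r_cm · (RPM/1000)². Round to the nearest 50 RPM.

r = 196 mm = 19.6 cm
Current RCF = 11.18 × 19.6 × (5.82)² = 11.18 × 19.6 × 33.8724 ≈ 7,422.4 × g
Target RCF = 7,422.4 + 5,520 = 12,942.4 × g
(N/1000)² = 12,942.4 / 219.128 = 59.0632
N = 1000 × √59.0632 ≈ 7,685.3

≈ 7700 RPM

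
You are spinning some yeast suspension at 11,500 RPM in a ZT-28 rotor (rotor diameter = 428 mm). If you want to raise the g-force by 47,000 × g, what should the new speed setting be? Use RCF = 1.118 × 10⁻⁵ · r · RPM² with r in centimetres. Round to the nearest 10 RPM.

r = 428 mm / 2 = 214 mm = 21.4 cm
Current RCF = 1.118 × 10⁻⁵ × 21.4 × (11500)² = 1.118 × 10⁻⁵ × 21.4 × 132,250,000 ≈ 31,641.1 × g
Target RCF = 31,641.1 + 47,000 = 78,641.1 × g
N² = 78,641.1 / (23.9252 × 10⁻⁵) = 328,695,685
N ≈ √328,695,685 ≈ 18,130.0

≈ 18130 RPM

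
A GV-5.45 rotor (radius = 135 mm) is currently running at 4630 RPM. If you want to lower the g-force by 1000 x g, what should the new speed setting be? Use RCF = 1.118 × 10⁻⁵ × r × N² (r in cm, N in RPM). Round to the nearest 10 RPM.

≈ 3850 RPM

r = 135 mm = 13.5 cm
Current RCF = 1.118 × 10⁻⁵ × 13.5 × (4630)² = 1.118 × 10⁻⁵ × 13.5 × 21,436,900 ≈ 3,235.5 × g
Target RCF = 3,235.5 − 1,000 = 2,235.5 × g
N² = 2,235.5 / (15.093 × 10⁻⁵) = 14,811,502
N ≈ √14,811,502 ≈ 3,848.6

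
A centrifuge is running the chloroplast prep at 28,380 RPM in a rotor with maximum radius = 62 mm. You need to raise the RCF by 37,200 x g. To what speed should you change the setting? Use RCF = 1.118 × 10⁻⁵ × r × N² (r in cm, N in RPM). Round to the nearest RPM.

r = 62 mm = 6.2 cm
Current RCF = 1.118 × 10⁻⁵ × 6.2 × (28380)² = 1.118 × 10⁻⁵ × 6.2 × 805,424,400 ≈ 55,828.8 × g
Target RCF = 55,828.8 + 37,200 = 93,028.8 × g
N² = 93,028.8 / (6.9316 × 10⁻⁵) = 1,342,097,063
N ≈ √1,342,097,063 ≈ 36,634.6

36635 RPM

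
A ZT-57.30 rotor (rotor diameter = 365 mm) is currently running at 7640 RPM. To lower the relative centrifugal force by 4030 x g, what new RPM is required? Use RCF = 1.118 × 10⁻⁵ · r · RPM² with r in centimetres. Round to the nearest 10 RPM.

r = 365 mm / 2 = 182.5 mm = 18.25 cm
Current RCF = 1.118 × 10⁻⁵ × 18.25 × (7640)² = 1.118 × 10⁻⁵ × 18.25 × 58,369,600 ≈ 11,909.4 × g
Target RCF = 11,909.4 − 4,030 = 7,879.4 × g
N² = 7,879.4 / (20.4035 × 10⁻⁵) = 38,617,884
N ≈ √38,617,884 ≈ 6,214.3

6210 RPM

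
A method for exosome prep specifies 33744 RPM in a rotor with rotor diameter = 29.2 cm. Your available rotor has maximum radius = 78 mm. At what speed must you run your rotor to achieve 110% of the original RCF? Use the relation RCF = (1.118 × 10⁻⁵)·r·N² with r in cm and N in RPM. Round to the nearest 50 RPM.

Original rotor: r = 29.2 / 2 = 14.6 cm
RCF_original = 1.118 × 10⁻⁵ × 14.6 × (33744)² = 1.118 × 10⁻⁵ × 14.6 × 1,138,657,536 ≈ 185,860.8 × g
Target RCF = 1.1 × 185,860.8 ≈ 204,446.9 × g
Your rotor: r = 78 mm = 7.8 cm
204,446.9 = 1.118 × 10⁻⁵ × 7.8 × N²
N² = 204,446.9 / (8.7204 × 10⁻⁵) = 2,344,466,997
N ≈ √2,344,466,997 ≈ 48,419.7

≈ 48400 RPM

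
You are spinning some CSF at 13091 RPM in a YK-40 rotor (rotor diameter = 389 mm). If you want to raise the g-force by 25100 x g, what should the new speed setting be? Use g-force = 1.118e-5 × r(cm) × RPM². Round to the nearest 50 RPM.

r = 389 mm / 2 = 194.5 mm = 19.45 cm
Current RCF = 1.118 × 10⁻⁵ × 19.45 × (13091)² = 1.118 × 10⁻⁵ × 19.45 × 171,374,281 ≈ 37,265.5 × g
Target RCF = 37,265.5 + 25,100 = 62,365.5 × g
N² = 62,365.5 / (21.7451 × 10⁻⁵) = 286,802,544
N ≈ √286,802,544 ≈ 16,935.2

N₂ ≈ 16950 RPM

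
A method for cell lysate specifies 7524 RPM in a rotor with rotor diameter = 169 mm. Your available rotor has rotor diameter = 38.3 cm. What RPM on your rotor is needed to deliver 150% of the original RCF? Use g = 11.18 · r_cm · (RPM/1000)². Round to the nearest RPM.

6121 RPM

Original rotor: r = 169 mm / 2 = 84.5 mm = 8.45 cm
RCF = 11.18 × r × (N/1000)²
RCF_original = 11.18 × 8.45 × (7.524)² = 11.18 × 8.45 × 56.610576 ≈ 5,348.1 × g
Target RCF = 1.5 × 5,348.1 ≈ 8,022.2 × g
Your rotor: r = 38.3 / 2 = 19.15 cm
8,022.2 = 11.18 × 19.15 × (N/1000)²
(N/1000)² = 8,022.2 / 214.097 = 37.46993
N = 1000 × √37.46993 ≈ 6,121.3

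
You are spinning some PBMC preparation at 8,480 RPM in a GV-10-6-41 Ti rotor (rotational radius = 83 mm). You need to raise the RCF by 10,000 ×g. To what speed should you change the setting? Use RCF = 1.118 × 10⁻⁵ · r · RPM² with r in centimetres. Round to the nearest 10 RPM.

≈ 13400 RPM

r = 83 mm = 8.3 cm
Current RCF = 1.118 × 10⁻⁵ × 8.3 × (8480)² = 1.118 × 10⁻⁵ × 8.3 × 71,910,400 ≈ 6,672.9 × g
Target RCF = 6,672.9 + 10,000 = 16,672.9 × g
N² = 16,672.9 / (9.2794 × 10⁻⁵) = 179,676,488
N ≈ √179,676,488 ≈ 13,404.3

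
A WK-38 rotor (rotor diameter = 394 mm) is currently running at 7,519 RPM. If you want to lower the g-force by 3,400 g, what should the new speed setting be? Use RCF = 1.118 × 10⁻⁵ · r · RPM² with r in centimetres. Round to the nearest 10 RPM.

r = 394 mm / 2 = 197 mm = 19.7 cm
Current RCF = 1.118 × 10⁻⁵ × 19.7 × (7519)² = 1.118 × 10⁻⁵ × 19.7 × 56,535,361 ≈ 12,451.7 × g
Target RCF = 12,451.7 − 3,400 = 9,051.7 × g
N² = 9,051.7 / (22.0246 × 10⁻⁵) = 41,098,136
N ≈ √41,098,136 ≈ 6,410.8

≈ 6410 RPM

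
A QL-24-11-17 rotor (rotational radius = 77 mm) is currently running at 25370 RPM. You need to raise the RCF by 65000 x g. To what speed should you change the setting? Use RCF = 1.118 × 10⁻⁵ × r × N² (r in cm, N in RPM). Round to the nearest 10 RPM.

r = 77 mm = 7.7 cm
Current RCF = 1.118 × 10⁻⁵ × 7.7 × (25370)² = 1.118 × 10⁻⁵ × 7.7 × 643,636,900 ≈ 55,408.1 × g
Target RCF = 55,408.1 + 65,000 = 120,408.1 × g
N² = 120,408.1 / (8.6086 × 10⁻⁵) = 1,398,695,491
N ≈ √1,398,695,491 ≈ 37,399.1

37400 RPM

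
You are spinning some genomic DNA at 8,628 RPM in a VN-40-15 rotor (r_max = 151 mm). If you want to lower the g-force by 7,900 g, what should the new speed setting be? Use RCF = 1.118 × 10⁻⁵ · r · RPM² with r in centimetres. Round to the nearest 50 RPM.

≈ 5250 RPM

r = 151 mm = 15.1 cm
Current RCF = 1.118 × 10⁻⁵ × 15.1 × (8628)² = 1.118 × 10⁻⁵ × 15.1 × 74,442,384 ≈ 12,567.2 × g
Target RCF = 12,567.2 − 7,900 = 4,667.2 × g
N² = 4,667.2 / (16.8818 × 10⁻⁵) = 27,646,341
N ≈ √27,646,341 ≈ 5,258.0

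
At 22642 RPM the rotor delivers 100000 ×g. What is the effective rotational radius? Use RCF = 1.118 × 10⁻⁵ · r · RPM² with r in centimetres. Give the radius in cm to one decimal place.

100000 = 1.118 × 10⁻⁵ × r × (22642)²
r = 100000 / (1.118 × 10⁻⁵ × 512,660,164) = 100000 / 5731.541 ≈ 17.447 cm

17.4 cm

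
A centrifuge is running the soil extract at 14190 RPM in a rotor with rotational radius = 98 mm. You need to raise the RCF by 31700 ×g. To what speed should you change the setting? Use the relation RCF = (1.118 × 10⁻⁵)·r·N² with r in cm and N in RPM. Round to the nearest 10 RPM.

N₂ ≈ 22150 RPM

r = 98 mm = 9.8 cm
Current RCF = 1.118 × 10⁻⁵ × 9.8 × (14190)² = 1.118 × 10⁻⁵ × 9.8 × 201,356,100 ≈ 22,061.4 × g
Target RCF = 22,061.4 + 31,700 = 53,761.4 × g
N² = 53,761.4 / (10.9564 × 10⁻⁵) = 490,684,896
N ≈ √490,684,896 ≈ 22,151.4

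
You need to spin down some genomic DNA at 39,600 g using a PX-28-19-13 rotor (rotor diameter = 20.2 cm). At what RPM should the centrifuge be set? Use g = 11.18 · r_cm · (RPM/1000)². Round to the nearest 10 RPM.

r = 20.2 / 2 = 10.1 cm
39,600 = 11.18 × 10.1 × (N/1000)²
(N/1000)² = 39,600 / 112.918 = 350.697
N = 1000 × √350.697 ≈ 18,726.9

N ≈ 18730 RPM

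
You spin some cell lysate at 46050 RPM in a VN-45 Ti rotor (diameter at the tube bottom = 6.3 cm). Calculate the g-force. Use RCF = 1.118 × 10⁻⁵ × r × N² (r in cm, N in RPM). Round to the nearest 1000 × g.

r = 6.3 / 2 = 3.15 cm
RCF = 1.118 × 10⁻⁵ × 3.15 × (46050)² = 1.118 × 10⁻⁵ × 3.15 × 2,120,602,500 ≈ 74,681.3 × g

75000 g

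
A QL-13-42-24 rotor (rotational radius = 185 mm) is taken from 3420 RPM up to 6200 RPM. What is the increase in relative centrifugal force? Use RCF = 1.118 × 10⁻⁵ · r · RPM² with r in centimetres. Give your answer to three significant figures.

r = 185 mm = 18.5 cm
RCF₁ = 1.118 × 10⁻⁵ × 18.5 × (3420)² = 1.118 × 10⁻⁵ × 18.5 × 11,696,400 ≈ 2,419.2 × g
RCF₂ = 1.118 × 10⁻⁵ × 18.5 × (6200)² = 1.118 × 10⁻⁵ × 18.5 × 38,440,000 ≈ 7,950.5 × g
Increase = 7,950.5 − 2,419.2 = 5,531.3

≈ 5530 ×g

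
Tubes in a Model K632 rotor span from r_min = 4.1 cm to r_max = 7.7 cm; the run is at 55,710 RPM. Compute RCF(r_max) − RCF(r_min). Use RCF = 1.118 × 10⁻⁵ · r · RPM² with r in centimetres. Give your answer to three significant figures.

≈ 125000 g

RCF_max = 1.118 × 10⁻⁵ × 7.7 × (55710)² = 1.118 × 10⁻⁵ × 7.7 × 3,103,604,100 ≈ 267,176.9 × g
RCF_min = 1.118 × 10⁻⁵ × 4.1 × (55710)² = 1.118 × 10⁻⁵ × 4.1 × 3,103,604,100 ≈ 142,263 × g
ΔRCF = 267,176.9 − 142,263 = 124,913.9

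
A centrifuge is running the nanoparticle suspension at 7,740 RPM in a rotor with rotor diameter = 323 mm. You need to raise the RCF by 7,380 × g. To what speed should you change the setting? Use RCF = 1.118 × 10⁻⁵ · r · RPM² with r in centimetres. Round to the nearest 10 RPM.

r = 323 mm / 2 = 161.5 mm = 16.15 cm
Current RCF = 1.118 × 10⁻⁵ × 16.15 × (7740)² = 1.118 × 10⁻⁵ × 16.15 × 59,907,600 ≈ 10,816.7 × g
Target RCF = 10,816.7 + 7,380 = 18,196.7 × g
N² = 18,196.7 / (18.0557 × 10⁻⁵) = 100,780,917
N ≈ √100,780,917 ≈ 10,039.0

10040 RPM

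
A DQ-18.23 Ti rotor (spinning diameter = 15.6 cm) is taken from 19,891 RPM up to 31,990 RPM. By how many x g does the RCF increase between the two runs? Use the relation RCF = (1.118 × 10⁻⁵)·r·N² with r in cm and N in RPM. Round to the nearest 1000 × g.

55000 x g

r = 15.6 / 2 = 7.8 cm
RCF₁ = 1.118 × 10⁻⁵ × 7.8 × (19891)² = 1.118 × 10⁻⁵ × 7.8 × 395,651,881 ≈ 34,502.4 × g
RCF₂ = 1.118 × 10⁻⁵ × 7.8 × (31990)² = 1.118 × 10⁻⁵ × 7.8 × 1,023,360,100 ≈ 89,241.1 × g
Increase = 89,241.1 − 34,502.4 = 54,738.7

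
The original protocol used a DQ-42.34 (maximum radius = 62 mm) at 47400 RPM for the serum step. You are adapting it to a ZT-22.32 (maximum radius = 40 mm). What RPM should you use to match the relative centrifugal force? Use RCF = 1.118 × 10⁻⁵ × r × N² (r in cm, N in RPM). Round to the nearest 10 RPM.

≈ 59010 RPM

Original rotor: r = 62 mm = 6.2 cm
RCF_original = 1.118 × 10⁻⁵ × 6.2 × (47400)² = 1.118 × 10⁻⁵ × 6.2 × 2,246,760,000 ≈ 155,736.4 × g
Your rotor: r = 40 mm = 4.0 cm
155,736.4 = 1.118 × 10⁻⁵ × 4 × N²
N² = 155,736.4 / (4.472 × 10⁻⁵) = 3,482,477,639
N ≈ √3,482,477,639 ≈ 59,012.5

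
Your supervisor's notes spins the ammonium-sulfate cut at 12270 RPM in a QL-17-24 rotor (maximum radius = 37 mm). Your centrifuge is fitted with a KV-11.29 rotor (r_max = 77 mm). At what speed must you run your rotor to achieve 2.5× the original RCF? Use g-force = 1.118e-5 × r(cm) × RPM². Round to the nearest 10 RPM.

13450 RPM

Original rotor: r = 37 mm = 3.7 cm
RCF_original = 1.118 × 10⁻⁵ × 3.7 × (12270)² = 1.118 × 10⁻⁵ × 3.7 × 150,552,900 ≈ 6,227.8 × g
Target RCF = 2.5 × 6,227.8 ≈ 15,569.5 × g
Your rotor: r = 77 mm = 7.7 cm
15,569.5 = 1.118 × 10⁻⁵ × 7.7 × N²
N² = 15,569.5 / (8.6086 × 10⁻⁵) = 180,859,838
N ≈ √180,859,838 ≈ 13,448.4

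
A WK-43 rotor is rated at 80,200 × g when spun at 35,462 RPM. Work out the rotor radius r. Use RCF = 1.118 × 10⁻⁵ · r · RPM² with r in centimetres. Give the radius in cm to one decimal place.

RCF = 1.118 × 10⁻⁵ × r × N²
80200 = 1.118 × 10⁻⁵ × r × (35462)²
r = 80200 / (1.118 × 10⁻⁵ × 1,257,553,444) = 80200 / 14059.45 ≈ 5.704 cm

r ≈ 5.7 cm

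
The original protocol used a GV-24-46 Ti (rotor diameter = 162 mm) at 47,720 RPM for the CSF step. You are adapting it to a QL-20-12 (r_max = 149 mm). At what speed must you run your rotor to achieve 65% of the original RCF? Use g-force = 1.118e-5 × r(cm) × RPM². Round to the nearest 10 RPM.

≈ 28370 RPM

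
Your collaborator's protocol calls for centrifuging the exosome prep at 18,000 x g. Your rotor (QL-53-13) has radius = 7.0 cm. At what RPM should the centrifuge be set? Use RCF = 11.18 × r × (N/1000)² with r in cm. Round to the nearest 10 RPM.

18,000 = 11.18 × 7 × (N/1000)²
(N/1000)² = 18,000 / 78.26 = 230.0026
N = 1000 × √230.0026 ≈ 15,165.8

15170 RPM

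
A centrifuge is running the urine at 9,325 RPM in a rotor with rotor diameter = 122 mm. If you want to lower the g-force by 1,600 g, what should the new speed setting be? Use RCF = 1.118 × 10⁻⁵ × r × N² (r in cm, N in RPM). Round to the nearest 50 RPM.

r = 122 mm / 2 = 61 mm = 6.1 cm
Current RCF = 1.118 × 10⁻⁵ × 6.1 × (9325)² = 1.118 × 10⁻⁵ × 6.1 × 86,955,625 ≈ 5,930.2 × g
Target RCF = 5,930.2 − 1,600 = 4,330.2 × g
N² = 4,330.2 / (6.8198 × 10⁻⁵) = 63,494,531
N ≈ √63,494,531 ≈ 7,968.3

7950 RPM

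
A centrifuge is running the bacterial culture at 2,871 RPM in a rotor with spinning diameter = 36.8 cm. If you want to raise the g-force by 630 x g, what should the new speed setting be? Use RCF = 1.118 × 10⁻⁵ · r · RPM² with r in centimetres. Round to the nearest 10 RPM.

3360 RPM

r = 36.8 / 2 = 18.4 cm
Current RCF = 1.118 × 10⁻⁵ × 18.4 × (2871)² = 1.118 × 10⁻⁵ × 18.4 × 8,242,641 ≈ 1,695.6 × g
Target RCF = 1,695.6 + 630 = 2,325.6 × g
N² = 2,325.6 / (20.5712 × 10⁻⁵) = 11,305,126
N ≈ √11,305,126 ≈ 3,362.3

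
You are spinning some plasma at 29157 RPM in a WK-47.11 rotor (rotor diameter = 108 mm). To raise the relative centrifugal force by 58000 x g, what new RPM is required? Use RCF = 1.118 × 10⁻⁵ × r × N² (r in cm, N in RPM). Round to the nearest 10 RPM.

N₂ ≈ 42550 RPM

r = 108 mm / 2 = 54 mm = 5.4 cm
Current RCF = 1.118 × 10⁻⁵ × 5.4 × (29157)² = 1.118 × 10⁻⁵ × 5.4 × 850,130,649 ≈ 51,324.1 × g
Target RCF = 51,324.1 + 58,000 = 109,324.1 × g
N² = 109,324.1 / (6.0372 × 10⁻⁵) = 1,810,841,118
N ≈ √1,810,841,118 ≈ 42,554.0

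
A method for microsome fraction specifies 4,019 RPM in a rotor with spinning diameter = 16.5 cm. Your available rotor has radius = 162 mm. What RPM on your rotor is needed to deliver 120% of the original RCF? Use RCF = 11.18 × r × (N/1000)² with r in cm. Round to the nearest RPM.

≈ 3142 RPM

Original rotor: r = 16.5 / 2 = 8.25 cm
RCF_original = 11.18 × 8.25 × (4.019)² = 11.18 × 8.25 × 16.152361 ≈ 1,489.8 × g
Target RCF = 1.2 × 1,489.8 ≈ 1,787.8 × g
Your rotor: r = 162 mm = 16.2 cm
1,787.8 = 11.18 × 16.2 × (N/1000)²
(N/1000)² = 1,787.8 / 181.116 = 9.871022
N = 1000 × √9.871022 ≈ 3,141.8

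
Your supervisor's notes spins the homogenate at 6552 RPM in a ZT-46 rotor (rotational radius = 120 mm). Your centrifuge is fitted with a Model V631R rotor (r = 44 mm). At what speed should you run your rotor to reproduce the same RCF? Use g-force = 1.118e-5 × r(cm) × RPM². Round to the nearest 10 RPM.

Original rotor: r = 120 mm = 12.0 cm
RCF_original = 1.118 × 10⁻⁵ × 12 × (6552)² = 1.118 × 10⁻⁵ × 12 × 42,928,704 ≈ 5,759.3 × g
Your rotor: r = 44 mm = 4.4 cm
5,759.3 = 1.118 × 10⁻⁵ × 4.4 × N²
N² = 5,759.3 / (4.9192 × 10⁻⁵) = 117,077,980
N ≈ √117,077,980 ≈ 10,820.3

10820 RPM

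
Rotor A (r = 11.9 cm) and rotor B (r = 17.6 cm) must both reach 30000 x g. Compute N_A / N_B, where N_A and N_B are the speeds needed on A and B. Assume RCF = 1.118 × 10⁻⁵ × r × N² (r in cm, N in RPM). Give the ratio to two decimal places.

At fixed RCF, N ∝ 1/√r, so N_A/N_B = √(r_B/r_A) = √(17.6/11.9) = √1.478992 = 1.2161.

1.22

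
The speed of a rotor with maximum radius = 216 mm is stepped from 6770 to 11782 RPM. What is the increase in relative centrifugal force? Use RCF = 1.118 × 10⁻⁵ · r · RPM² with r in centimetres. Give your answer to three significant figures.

22500 × g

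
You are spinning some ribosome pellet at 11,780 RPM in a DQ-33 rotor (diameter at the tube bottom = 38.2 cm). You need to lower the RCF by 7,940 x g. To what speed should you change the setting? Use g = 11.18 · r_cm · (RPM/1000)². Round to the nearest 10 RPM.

10080 RPM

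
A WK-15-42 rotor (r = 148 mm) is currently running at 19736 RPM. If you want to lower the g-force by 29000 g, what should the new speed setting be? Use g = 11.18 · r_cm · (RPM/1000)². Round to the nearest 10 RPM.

≈ 14640 RPM

r = 148 mm = 14.8 cm
Current RCF = 11.18 × 14.8 × (19.736)² = 11.18 × 14.8 × 389.509696 ≈ 64,449.8 × g
Target RCF = 64,449.8 − 29,000 = 35,449.8 × g
(N/1000)² = 35,449.8 / 165.464 = 214.2448
N = 1000 × √214.2448 ≈ 14,637.1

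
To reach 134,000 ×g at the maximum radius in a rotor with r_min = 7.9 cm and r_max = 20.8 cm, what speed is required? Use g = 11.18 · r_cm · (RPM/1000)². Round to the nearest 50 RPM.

N ≈ 24000 RPM

Use r_max = 20.8 cm.
134,000 = 11.18 × 20.8 × (N/1000)²
(N/1000)² = 134,000 / 232.544 = 576.235
N = 1000 × √576.235 ≈ 24,004.9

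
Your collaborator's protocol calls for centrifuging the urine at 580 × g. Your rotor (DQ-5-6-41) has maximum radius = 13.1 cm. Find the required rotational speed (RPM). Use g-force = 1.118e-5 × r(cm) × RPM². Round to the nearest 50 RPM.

RCF = 1.118 × 10⁻⁵ × r × N²
580 = 1.118 × 10⁻⁵ × 13.1 × N²
N² = 580 / (14.6458 × 10⁻⁵) = 3,960,180
N ≈ √3,960,180 ≈ 1,990.0

N ≈ 2000 RPM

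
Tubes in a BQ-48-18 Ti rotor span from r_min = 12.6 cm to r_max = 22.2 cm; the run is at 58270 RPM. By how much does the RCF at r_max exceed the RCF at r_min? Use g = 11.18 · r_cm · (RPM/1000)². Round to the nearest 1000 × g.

RCF_max = 11.18 × 22.2 × (58.27)² = 11.18 × 22.2 × 3,395.3929 ≈ 842,722.9 × g
RCF_min = 11.18 × 12.6 × (58.27)² = 11.18 × 12.6 × 3,395.3929 ≈ 478,302.2 × g
ΔRCF = 842,722.9 − 478,302.2 = 364,420.7

ΔRCF ≈ 364000 x g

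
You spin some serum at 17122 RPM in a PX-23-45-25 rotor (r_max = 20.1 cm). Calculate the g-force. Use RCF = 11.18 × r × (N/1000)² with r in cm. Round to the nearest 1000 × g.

≈ 66000 ×g

RCF = 11.18 × 20.1 × (17.122)² = 11.18 × 20.1 × 293.162884 ≈ 65,879 × g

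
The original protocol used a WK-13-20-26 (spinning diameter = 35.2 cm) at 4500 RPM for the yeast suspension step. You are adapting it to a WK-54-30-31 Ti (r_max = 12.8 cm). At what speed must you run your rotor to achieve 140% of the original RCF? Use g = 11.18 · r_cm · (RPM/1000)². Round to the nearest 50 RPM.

Original rotor: r = 35.2 / 2 = 17.6 cm
RCF = 11.18 × r × (N/1000)²
RCF_original = 11.18 × 17.6 × (4.5)² = 11.18 × 17.6 × 20.25 ≈ 3,984.6 × g
Target RCF = 1.4 × 3,984.6 ≈ 5,578.4 × g
5,578.4 = 11.18 × 12.8 × (N/1000)²
(N/1000)² = 5,578.4 / 143.104 = 38.98144
N = 1000 × √38.98144 ≈ 6,243.5

≈ 6250 RPM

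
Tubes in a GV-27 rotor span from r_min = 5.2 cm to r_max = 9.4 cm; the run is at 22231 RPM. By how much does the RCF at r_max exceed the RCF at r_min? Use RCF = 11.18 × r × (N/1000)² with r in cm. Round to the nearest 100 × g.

RCF_max = 11.18 × 9.4 × (22.231)² = 11.18 × 9.4 × 494.217361 ≈ 51,938.3 × g
RCF_min = 11.18 × 5.2 × (22.231)² = 11.18 × 5.2 × 494.217361 ≈ 28,731.8 × g
ΔRCF = 51,938.3 − 28,731.8 = 23,206.5

ΔRCF ≈ 23200 × g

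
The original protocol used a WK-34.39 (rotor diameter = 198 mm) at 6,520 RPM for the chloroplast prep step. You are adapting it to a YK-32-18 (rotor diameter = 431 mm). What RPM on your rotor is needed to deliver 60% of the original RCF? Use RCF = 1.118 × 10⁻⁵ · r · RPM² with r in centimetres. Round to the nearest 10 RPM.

Original rotor: r = 198 mm / 2 = 99 mm = 9.9 cm
RCF = 1.118 × 10⁻⁵ × r × N²
RCF_original = 1.118 × 10⁻⁵ × 9.9 × (6520)² = 1.118 × 10⁻⁵ × 9.9 × 42,510,400 ≈ 4,705.1 × g
Target RCF = 0.6 × 4,705.1 ≈ 2,823.1 × g
Your rotor: r = 431 mm / 2 = 215.5 mm = 21.55 cm
2,823.1 = 1.118 × 10⁻⁵ × 21.55 × N²
N² = 2,823.1 / (24.0929 × 10⁻⁵) = 11,717,560
N ≈ √11,717,560 ≈ 3,423.1

≈ 3420 RPM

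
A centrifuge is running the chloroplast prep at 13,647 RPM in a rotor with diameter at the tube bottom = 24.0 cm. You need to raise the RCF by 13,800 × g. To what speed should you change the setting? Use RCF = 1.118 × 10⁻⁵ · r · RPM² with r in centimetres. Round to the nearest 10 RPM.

r = 24.0 / 2 = 12 cm
Current RCF = 1.118 × 10⁻⁵ × 12 × (13647)² = 1.118 × 10⁻⁵ × 12 × 186,240,609 ≈ 24,986 × g
Target RCF = 24,986 + 13,800 = 38,786 × g
N² = 38,786 / (13.416 × 10⁻⁵) = 289,102,564
N ≈ √289,102,564 ≈ 17,003.0

≈ 17000 RPM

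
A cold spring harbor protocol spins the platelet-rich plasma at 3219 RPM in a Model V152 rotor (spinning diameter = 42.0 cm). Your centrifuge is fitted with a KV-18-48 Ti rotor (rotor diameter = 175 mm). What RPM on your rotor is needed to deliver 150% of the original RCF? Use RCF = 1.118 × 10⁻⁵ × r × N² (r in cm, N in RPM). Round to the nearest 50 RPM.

Original rotor: r = 42.0 / 2 = 21 cm
RCF_original = 1.118 × 10⁻⁵ × 21 × (3219)² = 1.118 × 10⁻⁵ × 21 × 10,361,961 ≈ 2,432.8 × g
Target RCF = 1.5 × 2,432.8 ≈ 3,649.2 × g
Your rotor: r = 175 mm / 2 = 87.5 mm = 8.75 cm
3,649.2 = 1.118 × 10⁻⁵ × 8.75 × N²
N² = 3,649.2 / (9.7825 × 10⁻⁵) = 37,303,348
N ≈ √37,303,348 ≈ 6,107.6

6100 RPM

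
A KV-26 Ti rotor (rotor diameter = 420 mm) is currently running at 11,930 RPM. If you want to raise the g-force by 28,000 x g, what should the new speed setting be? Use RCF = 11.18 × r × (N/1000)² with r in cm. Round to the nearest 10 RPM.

16170 RPM

r = 420 mm / 2 = 210 mm = 21 cm
Current RCF = 11.18 × 21 × (11.93)² = 11.18 × 21 × 142.3249 ≈ 33,415 × g
Target RCF = 33,415 + 28,000 = 61,415 × g
(N/1000)² = 61,415 / 234.78 = 261.5853
N = 1000 × √261.5853 ≈ 16,173.6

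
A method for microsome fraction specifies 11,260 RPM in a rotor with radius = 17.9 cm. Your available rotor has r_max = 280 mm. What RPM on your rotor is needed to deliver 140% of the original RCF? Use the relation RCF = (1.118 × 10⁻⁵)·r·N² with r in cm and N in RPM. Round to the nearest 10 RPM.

≈ 10650 RPM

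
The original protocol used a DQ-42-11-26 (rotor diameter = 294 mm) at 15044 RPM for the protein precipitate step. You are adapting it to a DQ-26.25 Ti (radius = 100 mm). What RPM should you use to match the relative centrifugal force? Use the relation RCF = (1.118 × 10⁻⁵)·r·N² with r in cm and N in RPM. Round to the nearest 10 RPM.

Original rotor: r = 294 mm / 2 = 147 mm = 14.7 cm
RCF_original = 1.118 × 10⁻⁵ × 14.7 × (15044)² = 1.118 × 10⁻⁵ × 14.7 × 226,321,936 ≈ 37,195.1 × g
Your rotor: r = 100 mm = 10.0 cm
37,195.1 = 1.118 × 10⁻⁵ × 10 × N²
N² = 37,195.1 / (11.18 × 10⁻⁵) = 332,693,202
N ≈ √332,693,202 ≈ 18,239.9

≈ 18240 RPM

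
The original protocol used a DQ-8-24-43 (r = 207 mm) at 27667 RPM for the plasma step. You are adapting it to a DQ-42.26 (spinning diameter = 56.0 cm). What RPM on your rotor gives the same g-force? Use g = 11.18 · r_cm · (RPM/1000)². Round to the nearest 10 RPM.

Original rotor: r = 207 mm = 20.7 cm
RCF_original = 11.18 × 20.7 × (27.667)² = 11.18 × 20.7 × 765.462889 ≈ 177,148 × g
Your rotor: r = 56.0 / 2 = 28 cm
177,148 = 11.18 × 28 × (N/1000)²
(N/1000)² = 177,148 / 313.04 = 565.8957
N = 1000 × √565.8957 ≈ 23,788.6

≈ 23790 RPM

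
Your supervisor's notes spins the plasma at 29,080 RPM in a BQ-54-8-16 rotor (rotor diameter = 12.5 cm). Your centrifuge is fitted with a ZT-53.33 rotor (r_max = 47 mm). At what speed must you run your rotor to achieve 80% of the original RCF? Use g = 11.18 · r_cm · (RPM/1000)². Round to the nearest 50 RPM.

Original rotor: r = 12.5 / 2 = 6.25 cm
RCF = 11.18 × r × (N/1000)²
RCF_original = 11.18 × 6.25 × (29.08)² = 11.18 × 6.25 × 845.6464 ≈ 59,089.5 × g
Target RCF = 0.8 × 59,089.5 ≈ 47,271.6 × g
Your rotor: r = 47 mm = 4.7 cm
47,271.6 = 11.18 × 4.7 × (N/1000)²
(N/1000)² = 47,271.6 / 52.546 = 899.6232
N = 1000 × √899.6232 ≈ 29,993.7

30000 RPM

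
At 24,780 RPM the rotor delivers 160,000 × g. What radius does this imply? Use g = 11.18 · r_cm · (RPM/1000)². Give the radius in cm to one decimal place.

23.3 cm

160000 = 11.18 × r × (24.78)²
r = 160000 / (11.18 × 614.0484) = 160000 / 6865.061 ≈ 23.306 cm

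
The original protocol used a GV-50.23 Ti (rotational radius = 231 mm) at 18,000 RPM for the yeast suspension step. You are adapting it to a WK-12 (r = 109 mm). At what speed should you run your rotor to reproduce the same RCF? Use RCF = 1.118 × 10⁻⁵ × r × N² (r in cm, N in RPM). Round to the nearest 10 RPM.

Original rotor: r = 231 mm = 23.1 cm
RCF_original = 1.118 × 10⁻⁵ × 23.1 × (18000)² = 1.118 × 10⁻⁵ × 23.1 × 324,000,000 ≈ 83,675.6 × g
Your rotor: r = 109 mm = 10.9 cm
83,675.6 = 1.118 × 10⁻⁵ × 10.9 × N²
N² = 83,675.6 / (12.1862 × 10⁻⁵) = 686,642,267
N ≈ √686,642,267 ≈ 26,203.9

≈ 26200 RPM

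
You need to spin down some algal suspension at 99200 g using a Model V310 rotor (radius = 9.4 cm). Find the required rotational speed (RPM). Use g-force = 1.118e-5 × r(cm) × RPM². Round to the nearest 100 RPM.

≈ 30700 RPM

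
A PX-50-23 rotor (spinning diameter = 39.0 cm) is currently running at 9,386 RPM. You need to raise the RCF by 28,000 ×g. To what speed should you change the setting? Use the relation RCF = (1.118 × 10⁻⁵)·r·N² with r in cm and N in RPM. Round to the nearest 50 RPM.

N₂ ≈ 14700 RPM

r = 39.0 / 2 = 19.5 cm
Current RCF = 1.118 × 10⁻⁵ × 19.5 × (9386)² = 1.118 × 10⁻⁵ × 19.5 × 88,096,996 ≈ 19,206 × g
Target RCF = 19,206 + 28,000 = 47,206 × g
N² = 47,206 / (21.801 × 10⁻⁵) = 216,531,352
N ≈ √216,531,352 ≈ 14,715.0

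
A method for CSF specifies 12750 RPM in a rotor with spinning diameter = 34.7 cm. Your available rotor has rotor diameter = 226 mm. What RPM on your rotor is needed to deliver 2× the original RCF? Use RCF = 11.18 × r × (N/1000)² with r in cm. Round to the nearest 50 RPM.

22350 RPM

Original rotor: r = 34.7 / 2 = 17.35 cm
RCF_original = 11.18 × 17.35 × (12.75)² = 11.18 × 17.35 × 162.5625 ≈ 31,532.7 × g
Target RCF = 2 × 31,532.7 ≈ 63,065.4 × g
Your rotor: r = 226 mm / 2 = 113 mm = 11.3 cm
63,065.4 = 11.18 × 11.3 × (N/1000)²
(N/1000)² = 63,065.4 / 126.334 = 499.1958
N = 1000 × √499.1958 ≈ 22,342.7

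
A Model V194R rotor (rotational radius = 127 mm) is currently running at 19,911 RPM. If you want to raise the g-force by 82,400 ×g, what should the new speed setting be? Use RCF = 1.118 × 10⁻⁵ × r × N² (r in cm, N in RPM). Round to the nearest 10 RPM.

r = 127 mm = 12.7 cm
Current RCF = 1.118 × 10⁻⁵ × 12.7 × (19911)² = 1.118 × 10⁻⁵ × 12.7 × 396,447,921 ≈ 56,290.1 × g
Target RCF = 56,290.1 + 82,400 = 138,690.1 × g
N² = 138,690.1 / (14.1986 × 10⁻⁵) = 976,787,148
N ≈ √976,787,148 ≈ 31,253.6

N₂ ≈ 31250 RPM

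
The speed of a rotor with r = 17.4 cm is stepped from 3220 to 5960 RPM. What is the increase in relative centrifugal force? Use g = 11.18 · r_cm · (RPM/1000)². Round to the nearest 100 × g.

4900 ×g

RCF₁ = 11.18 × 17.4 × (3.22)² = 11.18 × 17.4 × 10.3684 ≈ 2,017 × g
RCF₂ = 11.18 × 17.4 × (5.96)² = 11.18 × 17.4 × 35.5216 ≈ 6,910.1 × g
Increase = 6,910.1 − 2,017 = 4,893.1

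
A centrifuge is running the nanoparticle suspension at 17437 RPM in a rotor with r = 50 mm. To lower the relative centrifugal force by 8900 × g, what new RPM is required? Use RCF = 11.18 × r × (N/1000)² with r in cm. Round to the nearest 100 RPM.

r = 50 mm = 5.0 cm
Current RCF = 11.18 × 5 × (17.437)² = 11.18 × 5 × 304.048969 ≈ 16,996.3 × g
Target RCF = 16,996.3 − 8,900 = 8,096.3 × g
(N/1000)² = 8,096.3 / 55.9 = 144.8354
N = 1000 × √144.8354 ≈ 12,034.8

≈ 12000 RPM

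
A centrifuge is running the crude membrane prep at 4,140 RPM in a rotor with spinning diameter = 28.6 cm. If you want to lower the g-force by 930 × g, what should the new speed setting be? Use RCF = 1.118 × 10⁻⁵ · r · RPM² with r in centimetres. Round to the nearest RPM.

N₂ ≈ 3365 RPM

r = 28.6 / 2 = 14.3 cm
Current RCF = 1.118 × 10⁻⁵ × 14.3 × (4140)² = 1.118 × 10⁻⁵ × 14.3 × 17,139,600 ≈ 2,740.2 × g
Target RCF = 2,740.2 − 930 = 1,810.2 × g
N² = 1,810.2 / (15.9874 × 10⁻⁵) = 11,322,667
N ≈ √11,322,667 ≈ 3,364.9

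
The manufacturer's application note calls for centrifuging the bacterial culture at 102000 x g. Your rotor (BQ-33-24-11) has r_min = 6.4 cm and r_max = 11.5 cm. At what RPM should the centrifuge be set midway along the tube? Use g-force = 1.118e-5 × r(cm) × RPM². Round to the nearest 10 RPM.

N ≈ 31930 RPM

r_avg = (6.4 + 11.5) / 2 = 8.95 cm
102,000 = 1.118 × 10⁻⁵ × 8.95 × N²
N² = 102,000 / (10.0061 × 10⁻⁵) = 1,019,378,179
N ≈ √1,019,378,179 ≈ 31,927.7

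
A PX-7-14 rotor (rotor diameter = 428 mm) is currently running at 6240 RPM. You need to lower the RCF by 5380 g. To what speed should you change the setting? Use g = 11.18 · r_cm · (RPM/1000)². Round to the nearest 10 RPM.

4060 RPM

r = 428 mm / 2 = 214 mm = 21.4 cm
Current RCF = 11.18 × 21.4 × (6.24)² = 11.18 × 21.4 × 38.9376 ≈ 9,315.9 × g
Target RCF = 9,315.9 − 5,380 = 3,935.9 × g
(N/1000)² = 3,935.9 / 239.252 = 16.45086
N = 1000 × √16.45086 ≈ 4,056.0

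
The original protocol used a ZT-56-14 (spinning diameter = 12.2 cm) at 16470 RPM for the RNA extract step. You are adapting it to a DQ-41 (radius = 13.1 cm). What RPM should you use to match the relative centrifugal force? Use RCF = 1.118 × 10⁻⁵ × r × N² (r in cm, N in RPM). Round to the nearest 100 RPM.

≈ 11200 RPM

Original rotor: r = 12.2 / 2 = 6.1 cm
RCF_original = 1.118 × 10⁻⁵ × 6.1 × (16470)² = 1.118 × 10⁻⁵ × 6.1 × 271,260,900 ≈ 18,499.5 × g
18,499.5 = 1.118 × 10⁻⁵ × 13.1 × N²
N² = 18,499.5 / (14.6458 × 10⁻⁵) = 126,312,663
N ≈ √126,312,663 ≈ 11,238.9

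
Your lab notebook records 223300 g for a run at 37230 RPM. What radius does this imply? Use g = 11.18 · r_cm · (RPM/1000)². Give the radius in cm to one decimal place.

14.4 cm

223300 = 11.18 × r × (37.23)²
r = 223300 / (11.18 × 1386.0729) = 223300 / 15496.3 ≈ 14.410 cm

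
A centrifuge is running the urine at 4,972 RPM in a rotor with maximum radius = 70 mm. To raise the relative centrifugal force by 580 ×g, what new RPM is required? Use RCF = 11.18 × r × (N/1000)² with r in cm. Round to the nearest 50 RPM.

r = 70 mm = 7.0 cm
Current RCF = 11.18 × 7 × (4.972)² = 11.18 × 7 × 24.720784 ≈ 1,934.6 × g
Target RCF = 1,934.6 + 580 = 2,514.6 × g
(N/1000)² = 2,514.6 / 78.26 = 32.13136
N = 1000 × √32.13136 ≈ 5,668.5

N₂ ≈ 5650 RPM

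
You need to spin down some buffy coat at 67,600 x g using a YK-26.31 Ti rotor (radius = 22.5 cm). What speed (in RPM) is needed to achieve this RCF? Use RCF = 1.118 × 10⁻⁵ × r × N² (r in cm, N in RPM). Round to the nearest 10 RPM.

16390 RPM

67,600 = 1.118 × 10⁻⁵ × 22.5 × N²
N² = 67,600 / (25.155 × 10⁻⁵) = 268,733,850
N ≈ √268,733,850 ≈ 16,393.1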